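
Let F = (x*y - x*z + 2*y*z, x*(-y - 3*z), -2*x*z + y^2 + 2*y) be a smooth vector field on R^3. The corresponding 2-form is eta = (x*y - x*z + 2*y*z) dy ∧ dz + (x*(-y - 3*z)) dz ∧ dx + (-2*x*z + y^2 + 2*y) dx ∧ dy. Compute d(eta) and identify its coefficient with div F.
d(eta) = (-3*x + y - z) dx ∧ dy ∧ dz; div F = -3*x + y - z

For a 2-form in R^3 of the form above, applying d gives a 3-form with coefficient ∂P/∂x + ∂Q/∂y + ∂R/∂z:
  ∂P/∂x = y - z
  ∂Q/∂y = -x
  ∂R/∂z = -2*x
Sum = -3*x + y - z, which is exactly div F.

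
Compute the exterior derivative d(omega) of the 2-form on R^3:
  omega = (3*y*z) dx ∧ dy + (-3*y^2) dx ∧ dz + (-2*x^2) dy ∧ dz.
d(omega) = (-4*x + 9*y) dx ∧ dy ∧ dz

For a 2-form omega = sum_{i<j} g_{ij} dx_i ∧ dx_j, the exterior derivative is
  d(omega) = sum_{i<j} d(g_{ij}) ∧ dx_i ∧ dx_j = sum_{i<j, k} (∂g_{ij}/∂x_k) dx_k ∧ dx_i ∧ dx_j.
Expand each term, using dx_k ∧ dx_i ∧ dx_j = sgn(permutation) dx_{(a)} ∧ dx_{(b)} ∧ dx_{(c)} with (a < b < c) sorted:
  d(3*y*z) includes (∂/∂z)(3*y*z) dz = (3*y) dz, which multiplied by dx ∧ dy gives (3*y) dx ∧ dy ∧ dz
  d(-3*y^2) includes (∂/∂y)(-3*y^2) dy = (-6*y) dy, which multiplied by dx ∧ dz gives (6*y) dx ∧ dy ∧ dz
  d(-2*x^2) includes (∂/∂x)(-2*x^2) dx = (-4*x) dx, which multiplied by dy ∧ dz gives (-4*x) dx ∧ dy ∧ dz
Collecting like 3-forms: d(omega) = (-4*x + 9*y) dx ∧ dy ∧ dz.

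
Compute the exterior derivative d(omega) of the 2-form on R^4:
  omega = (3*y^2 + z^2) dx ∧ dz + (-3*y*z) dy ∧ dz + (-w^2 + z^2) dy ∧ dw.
d(omega) = (-6*y) dx ∧ dy ∧ dz + (-2*z) dy ∧ dz ∧ dw

For a 2-form omega = sum_{i<j} g_{ij} dx_i ∧ dx_j, the exterior derivative is
  d(omega) = sum_{i<j} d(g_{ij}) ∧ dx_i ∧ dx_j = sum_{i<j, k} (∂g_{ij}/∂x_k) dx_k ∧ dx_i ∧ dx_j.
Expand each term, using dx_k ∧ dx_i ∧ dx_j = sgn(permutation) dx_{(a)} ∧ dx_{(b)} ∧ dx_{(c)} with (a < b < c) sorted:
  d(3*y^2 + z^2) includes (∂/∂y)(3*y^2 + z^2) dy = (6*y) dy, which multiplied by dx ∧ dz gives (-6*y) dx ∧ dy ∧ dz
  d(-w^2 + z^2) includes (∂/∂z)(-w^2 + z^2) dz = (2*z) dz, which multiplied by dy ∧ dw gives (-2*z) dy ∧ dz ∧ dw
Collecting like 3-forms: d(omega) = (-6*y) dx ∧ dy ∧ dz + (-2*z) dy ∧ dz ∧ dw.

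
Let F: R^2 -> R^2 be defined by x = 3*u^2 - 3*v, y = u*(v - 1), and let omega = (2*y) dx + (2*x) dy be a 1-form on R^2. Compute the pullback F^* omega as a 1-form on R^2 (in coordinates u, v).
F^* omega = (18*u^2*v - 18*u^2 - 6*v^2 + 6*v) du + (6*u*(u^2 - 2*v + 1)) dv

Using F^*(f dg) = (f ∘ F) d(g ∘ F), substitute each coordinate x_i by F_i(u, v) in f_i, and replace dx_i by d F_i = (∂F_i/∂u) du + (∂F_i/∂v) dv.
  For the x component: f_1(F) = 2*u*(v - 1); d F_1 = (6*u) du + (-3) dv
  For the y component: f_2(F) = 6*u^2 - 6*v; d F_2 = (v - 1) du + (u) dv
Combining and collecting du, dv coefficients:
  coeff of du: 18*u^2*v - 18*u^2 - 6*v^2 + 6*v
  coeff of dv: 6*u*(u^2 - 2*v + 1)
F^* omega = (18*u^2*v - 18*u^2 - 6*v^2 + 6*v) du + (6*u*(u^2 - 2*v + 1)) dv.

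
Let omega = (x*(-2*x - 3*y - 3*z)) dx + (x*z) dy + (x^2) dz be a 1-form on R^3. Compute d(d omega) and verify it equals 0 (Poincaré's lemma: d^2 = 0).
d(d omega) = 0

Step 1: d omega = sum_{i<j} (∂f_j/∂x_i - ∂f_i/∂x_j) dx_i ∧ dx_j:
  coeff of dx ∧ dy: 3*x + z
  coeff of dx ∧ dz: 5*x
  coeff of dy ∧ dz: -x
Step 2: Apply d again to each 2-form coefficient. The only possible 3-form in R^3 is dx ∧ dy ∧ dz, with coefficient
  ∂(coeff of dy∧dz)/∂x - ∂(coeff of dx∧dz)/∂y + ∂(coeff of dx∧dy)/∂z
  = ∂/∂x (-x) - ∂/∂y (5*x) + ∂/∂z (3*x + z).
Each of these terms simplifies to sums of mixed partials that cancel in pairs. The result is 0 (by equality of mixed partials for smooth functions — Schwarz / Clairaut).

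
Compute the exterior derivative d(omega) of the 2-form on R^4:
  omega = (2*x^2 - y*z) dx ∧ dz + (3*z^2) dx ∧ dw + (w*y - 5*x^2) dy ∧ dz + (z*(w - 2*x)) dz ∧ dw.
d(omega) = (-10*x + z) dx ∧ dy ∧ dz + (-8*z) dx ∧ dz ∧ dw + (y) dy ∧ dz ∧ dw

For a 2-form omega = sum_{i<j} g_{ij} dx_i ∧ dx_j, the exterior derivative is
  d(omega) = sum_{i<j} d(g_{ij}) ∧ dx_i ∧ dx_j = sum_{i<j, k} (∂g_{ij}/∂x_k) dx_k ∧ dx_i ∧ dx_j.
Expand each term, using dx_k ∧ dx_i ∧ dx_j = sgn(permutation) dx_{(a)} ∧ dx_{(b)} ∧ dx_{(c)} with (a < b < c) sorted:
  d(2*x^2 - y*z) includes (∂/∂y)(2*x^2 - y*z) dy = (-z) dy, which multiplied by dx ∧ dz gives (z) dx ∧ dy ∧ dz
  d(3*z^2) includes (∂/∂z)(3*z^2) dz = (6*z) dz, which multiplied by dx ∧ dw gives (-6*z) dx ∧ dz ∧ dw
  d(w*y - 5*x^2) includes (∂/∂x)(w*y - 5*x^2) dx = (-10*x) dx, which multiplied by dy ∧ dz gives (-10*x) dx ∧ dy ∧ dz
  d(w*y - 5*x^2) includes (∂/∂w)(w*y - 5*x^2) dw = (y) dw, which multiplied by dy ∧ dz gives (y) dy ∧ dz ∧ dw
  d(z*(w - 2*x)) includes (∂/∂x)(z*(w - 2*x)) dx = (-2*z) dx, which multiplied by dz ∧ dw gives (-2*z) dx ∧ dz ∧ dw
Collecting like 3-forms: d(omega) = (-10*x + z) dx ∧ dy ∧ dz + (-8*z) dx ∧ dz ∧ dw + (y) dy ∧ dz ∧ dw.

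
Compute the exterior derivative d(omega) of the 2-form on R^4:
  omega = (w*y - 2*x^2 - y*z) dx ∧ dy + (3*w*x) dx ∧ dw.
d(omega) = (-y) dx ∧ dy ∧ dz + (y) dx ∧ dy ∧ dw

For a 2-form omega = sum_{i<j} g_{ij} dx_i ∧ dx_j, the exterior derivative is
  d(omega) = sum_{i<j} d(g_{ij}) ∧ dx_i ∧ dx_j = sum_{i<j, k} (∂g_{ij}/∂x_k) dx_k ∧ dx_i ∧ dx_j.
Expand each term, using dx_k ∧ dx_i ∧ dx_j = sgn(permutation) dx_{(a)} ∧ dx_{(b)} ∧ dx_{(c)} with (a < b < c) sorted:
  d(w*y - 2*x^2 - y*z) includes (∂/∂z)(w*y - 2*x^2 - y*z) dz = (-y) dz, which multiplied by dx ∧ dy gives (-y) dx ∧ dy ∧ dz
  d(w*y - 2*x^2 - y*z) includes (∂/∂w)(w*y - 2*x^2 - y*z) dw = (y) dw, which multiplied by dx ∧ dy gives (y) dx ∧ dy ∧ dw
Collecting like 3-forms: d(omega) = (-y) dx ∧ dy ∧ dz + (y) dx ∧ dy ∧ dw.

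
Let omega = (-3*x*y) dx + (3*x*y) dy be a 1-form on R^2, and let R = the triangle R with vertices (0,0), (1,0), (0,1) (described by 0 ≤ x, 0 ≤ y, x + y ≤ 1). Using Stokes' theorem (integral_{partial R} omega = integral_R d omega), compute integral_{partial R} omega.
integral_(partial R) omega = 1

Stokes: integral_partial_R omega = integral_R d omega with d omega = (∂Q/∂x - ∂P/∂y) dx ∧ dy.
  ∂Q/∂x = 3*y
  ∂P/∂y = -3*x
  integrand = ∂Q/∂x - ∂P/∂y = 3*x + 3*y.
Integrating over R: integral_0^1 integral_0^{1-x} (3*x + 3*y) dy dx = 1.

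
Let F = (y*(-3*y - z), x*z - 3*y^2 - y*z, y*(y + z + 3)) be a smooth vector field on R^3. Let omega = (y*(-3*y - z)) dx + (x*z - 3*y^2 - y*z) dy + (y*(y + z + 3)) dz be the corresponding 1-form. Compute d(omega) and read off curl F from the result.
d(omega) = (-x + 3*y + z + 3) dy ∧ dz + (-y) dz ∧ dx + (6*y + 2*z) dx ∧ dy; curl F = (-x + 3*y + z + 3, -y, 6*y + 2*z)

d omega = sum_{i<j} (∂f_j/∂x_i - ∂f_i/∂x_j) dx_i ∧ dx_j. Under the identification (dy ∧ dz, dz ∧ dx, dx ∧ dy) ↔ (e_x, e_y, e_z), the coefficients are exactly the components of curl F. Compute:
  ∂R/∂y - ∂Q/∂z = (2*y + z + 3) - (x - y) = -x + 3*y + z + 3
  ∂P/∂z - ∂R/∂x = (-y) - (0) = -y
  ∂Q/∂x - ∂P/∂y = (z) - (-6*y - z) = 6*y + 2*z.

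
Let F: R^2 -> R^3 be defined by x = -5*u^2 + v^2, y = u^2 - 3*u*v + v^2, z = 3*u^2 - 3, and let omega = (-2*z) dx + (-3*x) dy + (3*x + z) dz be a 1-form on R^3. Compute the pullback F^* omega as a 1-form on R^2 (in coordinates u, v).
F^* omega = (18*u^3 - 45*u^2*v + 12*u*v^2 - 78*u + 9*v^3) du + (-45*u^3 + 18*u^2*v + 9*u*v^2 - 6*v^3 + 12*v) dv

Using F^*(f dg) = (f ∘ F) d(g ∘ F), substitute each coordinate x_i by F_i(u, v) in f_i, and replace dx_i by d F_i = (∂F_i/∂u) du + (∂F_i/∂v) dv.
  For the x component: f_1(F) = 6 - 6*u^2; d F_1 = (-10*u) du + (2*v) dv
  For the y component: f_2(F) = 15*u^2 - 3*v^2; d F_2 = (2*u - 3*v) du + (-3*u + 2*v) dv
  For the z component: f_3(F) = -12*u^2 + 3*v^2 - 3; d F_3 = (6*u) du + (0) dv
Combining and collecting du, dv coefficients:
  coeff of du: 18*u^3 - 45*u^2*v + 12*u*v^2 - 78*u + 9*v^3
  coeff of dv: -45*u^3 + 18*u^2*v + 9*u*v^2 - 6*v^3 + 12*v
F^* omega = (18*u^3 - 45*u^2*v + 12*u*v^2 - 78*u + 9*v^3) du + (-45*u^3 + 18*u^2*v + 9*u*v^2 - 6*v^3 + 12*v) dv.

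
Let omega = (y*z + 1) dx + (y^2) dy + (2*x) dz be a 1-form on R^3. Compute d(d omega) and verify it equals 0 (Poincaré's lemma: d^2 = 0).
d(d omega) = 0

Step 1: d omega = sum_{i<j} (∂f_j/∂x_i - ∂f_i/∂x_j) dx_i ∧ dx_j:
  coeff of dx ∧ dy: -z
  coeff of dx ∧ dz: 2 - y
  coeff of dy ∧ dz: 0
Step 2: Apply d again to each 2-form coefficient. The only possible 3-form in R^3 is dx ∧ dy ∧ dz, with coefficient
  ∂(coeff of dy∧dz)/∂x - ∂(coeff of dx∧dz)/∂y + ∂(coeff of dx∧dy)/∂z
  = ∂/∂x (0) - ∂/∂y (2 - y) + ∂/∂z (-z).
Each of these terms simplifies to sums of mixed partials that cancel in pairs. The result is 0 (by equality of mixed partials for smooth functions — Schwarz / Clairaut).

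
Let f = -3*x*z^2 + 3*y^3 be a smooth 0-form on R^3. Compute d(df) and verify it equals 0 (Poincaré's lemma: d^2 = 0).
d(df) = 0

Step 1: df = sum_i (∂f/∂x_i) dx_i = (-3*z^2) dx + (9*y^2) dy + (-6*x*z) dz.
Step 2: Apply d again. Using the 1-form formula, the coefficient of dx ∧ dy in d(df) is ∂^2 f/∂x ∂y - ∂^2 f/∂y ∂x = (0) - (0) = 0 (equality of mixed partials for smooth f).
Similarly for dx ∧ dz and dy ∧ dz — all coefficients vanish. So d(df) = 0.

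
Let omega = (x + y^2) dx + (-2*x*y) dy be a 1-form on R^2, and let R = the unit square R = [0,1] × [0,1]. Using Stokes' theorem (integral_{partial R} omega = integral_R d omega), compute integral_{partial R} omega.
integral_(partial R) omega = -2

Stokes: integral_partial_R omega = integral_R d omega with d omega = (∂Q/∂x - ∂P/∂y) dx ∧ dy.
  ∂Q/∂x = -2*y
  ∂P/∂y = 2*y
  integrand = ∂Q/∂x - ∂P/∂y = -4*y.
Integrating over R: integral_0^1 integral_0^1 (-4*y) dx dy = -2.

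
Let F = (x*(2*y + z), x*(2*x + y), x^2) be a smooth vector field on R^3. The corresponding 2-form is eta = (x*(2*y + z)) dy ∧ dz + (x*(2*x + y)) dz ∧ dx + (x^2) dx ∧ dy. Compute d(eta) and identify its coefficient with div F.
d(eta) = (x + 2*y + z) dx ∧ dy ∧ dz; div F = x + 2*y + z

For a 2-form in R^3 of the form above, applying d gives a 3-form with coefficient ∂P/∂x + ∂Q/∂y + ∂R/∂z:
  ∂P/∂x = 2*y + z
  ∂Q/∂y = x
  ∂R/∂z = 0
Sum = x + 2*y + z, which is exactly div F.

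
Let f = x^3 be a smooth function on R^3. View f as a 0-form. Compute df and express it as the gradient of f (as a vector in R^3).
df = (3*x^2) dx + (0) dy + (0) dz; grad f = (3*x^2, 0, 0)

For a 0-form f, d f = (∂f/∂x) dx + (∂f/∂y) dy + (∂f/∂z) dz. The components of the vector representation are exactly the entries of grad f in Cartesian coordinates:
  ∂f/∂x = 3*x^2
  ∂f/∂y = 0
  ∂f/∂z = 0.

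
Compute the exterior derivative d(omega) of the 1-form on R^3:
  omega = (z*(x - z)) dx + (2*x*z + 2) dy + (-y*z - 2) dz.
d(omega) = (2*z) dx ∧ dy + (-x + 2*z) dx ∧ dz + (-2*x - z) dy ∧ dz

For a 1-form omega = sum_i f_i dx_i, the exterior derivative is
  d(omega) = sum_{i < j} (∂f_j/∂x_i - ∂f_i/∂x_j) dx_i ∧ dx_j.
  coefficient of dx ∧ dy: ∂f_2/∂x - ∂f_1/∂y = ∂(2*x*z + 2)/∂x - ∂(z*(x - z))/∂y = 2*z
  coefficient of dx ∧ dz: ∂f_3/∂x - ∂f_1/∂z = ∂(-y*z - 2)/∂x - ∂(z*(x - z))/∂z = -x + 2*z
  coefficient of dy ∧ dz: ∂f_3/∂y - ∂f_2/∂z = ∂(-y*z - 2)/∂y - ∂(2*x*z + 2)/∂z = -2*x - z
Assembling: d(omega) = (2*z) dx ∧ dy + (-x + 2*z) dx ∧ dz + (-2*x - z) dy ∧ dz.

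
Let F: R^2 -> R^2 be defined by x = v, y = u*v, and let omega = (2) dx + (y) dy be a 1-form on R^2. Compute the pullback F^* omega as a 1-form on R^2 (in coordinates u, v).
F^* omega = (u*v^2) du + (u^2*v + 2) dv

Using F^*(f dg) = (f ∘ F) d(g ∘ F), substitute each coordinate x_i by F_i(u, v) in f_i, and replace dx_i by d F_i = (∂F_i/∂u) du + (∂F_i/∂v) dv.
  For the x component: f_1(F) = 2; d F_1 = (0) du + (1) dv
  For the y component: f_2(F) = u*v; d F_2 = (v) du + (u) dv
Combining and collecting du, dv coefficients:
  coeff of du: u*v^2
  coeff of dv: u^2*v + 2
F^* omega = (u*v^2) du + (u^2*v + 2) dv.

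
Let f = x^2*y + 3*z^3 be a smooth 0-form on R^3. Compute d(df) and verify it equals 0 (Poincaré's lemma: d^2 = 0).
d(df) = 0

Step 1: df = sum_i (∂f/∂x_i) dx_i = (2*x*y) dx + (x^2) dy + (9*z^2) dz.
Step 2: Apply d again. Using the 1-form formula, the coefficient of dx ∧ dy in d(df) is ∂^2 f/∂x ∂y - ∂^2 f/∂y ∂x = (2*x) - (2*x) = 0 (equality of mixed partials for smooth f).
Similarly for dx ∧ dz and dy ∧ dz — all coefficients vanish. So d(df) = 0.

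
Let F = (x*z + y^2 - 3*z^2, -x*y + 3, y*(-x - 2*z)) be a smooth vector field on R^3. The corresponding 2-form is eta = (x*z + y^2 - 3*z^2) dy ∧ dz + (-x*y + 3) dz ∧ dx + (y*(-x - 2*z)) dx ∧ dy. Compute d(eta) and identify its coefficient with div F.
d(eta) = (-x - 2*y + z) dx ∧ dy ∧ dz; div F = -x - 2*y + z

For a 2-form in R^3 of the form above, applying d gives a 3-form with coefficient ∂P/∂x + ∂Q/∂y + ∂R/∂z:
  ∂P/∂x = z
  ∂Q/∂y = -x
  ∂R/∂z = -2*y
Sum = -x - 2*y + z, which is exactly div F.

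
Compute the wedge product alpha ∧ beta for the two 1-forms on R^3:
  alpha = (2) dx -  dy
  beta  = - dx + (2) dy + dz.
alpha ∧ beta = (3) dx ∧ dy + (2) dx ∧ dz + (-1) dy ∧ dz

Distribute the wedge, using dx_i ∧ dx_j = -dx_j ∧ dx_i and dx_i ∧ dx_i = 0. For each pair (i, j) with i < j, the coefficient of dx_i ∧ dx_j in alpha ∧ beta is (alpha_i * beta_j - alpha_j * beta_i). Collecting: alpha ∧ beta = (3) dx ∧ dy + (2) dx ∧ dz + (-1) dy ∧ dz.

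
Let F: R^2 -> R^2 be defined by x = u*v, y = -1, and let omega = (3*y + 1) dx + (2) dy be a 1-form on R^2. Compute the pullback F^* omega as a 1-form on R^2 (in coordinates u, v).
F^* omega = (-2*v) du + (-2*u) dv

Using F^*(f dg) = (f ∘ F) d(g ∘ F), substitute each coordinate x_i by F_i(u, v) in f_i, and replace dx_i by d F_i = (∂F_i/∂u) du + (∂F_i/∂v) dv.
  For the x component: f_1(F) = -2; d F_1 = (v) du + (u) dv
  For the y component: f_2(F) = 2; d F_2 = (0) du + (0) dv
Combining and collecting du, dv coefficients:
  coeff of du: -2*v
  coeff of dv: -2*u
F^* omega = (-2*v) du + (-2*u) dv.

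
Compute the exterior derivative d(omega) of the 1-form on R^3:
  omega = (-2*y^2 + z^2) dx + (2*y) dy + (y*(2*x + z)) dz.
d(omega) = (4*y) dx ∧ dy + (2*y - 2*z) dx ∧ dz + (2*x + z) dy ∧ dz

For a 1-form omega = sum_i f_i dx_i, the exterior derivative is
  d(omega) = sum_{i < j} (∂f_j/∂x_i - ∂f_i/∂x_j) dx_i ∧ dx_j.
  coefficient of dx ∧ dy: ∂f_2/∂x - ∂f_1/∂y = ∂(2*y)/∂x - ∂(-2*y^2 + z^2)/∂y = 4*y
  coefficient of dx ∧ dz: ∂f_3/∂x - ∂f_1/∂z = ∂(y*(2*x + z))/∂x - ∂(-2*y^2 + z^2)/∂z = 2*y - 2*z
  coefficient of dy ∧ dz: ∂f_3/∂y - ∂f_2/∂z = ∂(y*(2*x + z))/∂y - ∂(2*y)/∂z = 2*x + z
Assembling: d(omega) = (4*y) dx ∧ dy + (2*y - 2*z) dx ∧ dz + (2*x + z) dy ∧ dz.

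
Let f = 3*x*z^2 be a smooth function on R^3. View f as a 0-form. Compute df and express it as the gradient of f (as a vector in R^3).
df = (3*z^2) dx + (0) dy + (6*x*z) dz; grad f = (3*z^2, 0, 6*x*z)

For a 0-form f, d f = (∂f/∂x) dx + (∂f/∂y) dy + (∂f/∂z) dz. The components of the vector representation are exactly the entries of grad f in Cartesian coordinates:
  ∂f/∂x = 3*z^2
  ∂f/∂y = 0
  ∂f/∂z = 6*x*z.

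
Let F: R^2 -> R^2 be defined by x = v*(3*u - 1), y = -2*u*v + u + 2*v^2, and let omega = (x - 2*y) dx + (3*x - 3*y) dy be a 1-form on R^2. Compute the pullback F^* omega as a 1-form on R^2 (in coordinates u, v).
F^* omega = (-9*u*v^2 + 15*u*v - 3*u - 3*v^2 - 3*v) du + (-9*u^2*v + 60*u*v^2 - 16*u*v + 2*u - 24*v^3 - 8*v^2 + v) dv

Using F^*(f dg) = (f ∘ F) d(g ∘ F), substitute each coordinate x_i by F_i(u, v) in f_i, and replace dx_i by d F_i = (∂F_i/∂u) du + (∂F_i/∂v) dv.
  For the x component: f_1(F) = 7*u*v - 2*u - 4*v^2 - v; d F_1 = (3*v) du + (3*u - 1) dv
  For the y component: f_2(F) = 15*u*v - 3*u - 6*v^2 - 3*v; d F_2 = (1 - 2*v) du + (-2*u + 4*v) dv
Combining and collecting du, dv coefficients:
  coeff of du: -9*u*v^2 + 15*u*v - 3*u - 3*v^2 - 3*v
  coeff of dv: -9*u^2*v + 60*u*v^2 - 16*u*v + 2*u - 24*v^3 - 8*v^2 + v
F^* omega = (-9*u*v^2 + 15*u*v - 3*u - 3*v^2 - 3*v) du + (-9*u^2*v + 60*u*v^2 - 16*u*v + 2*u - 24*v^3 - 8*v^2 + v) dv.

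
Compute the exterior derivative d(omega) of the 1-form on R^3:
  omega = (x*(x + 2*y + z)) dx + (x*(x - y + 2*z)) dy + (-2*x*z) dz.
d(omega) = (-y + 2*z) dx ∧ dy + (-x - 2*z) dx ∧ dz + (-2*x) dy ∧ dz

For a 1-form omega = sum_i f_i dx_i, the exterior derivative is
  d(omega) = sum_{i < j} (∂f_j/∂x_i - ∂f_i/∂x_j) dx_i ∧ dx_j.
  coefficient of dx ∧ dy: ∂f_2/∂x - ∂f_1/∂y = ∂(x*(x - y + 2*z))/∂x - ∂(x*(x + 2*y + z))/∂y = -y + 2*z
  coefficient of dx ∧ dz: ∂f_3/∂x - ∂f_1/∂z = ∂(-2*x*z)/∂x - ∂(x*(x + 2*y + z))/∂z = -x - 2*z
  coefficient of dy ∧ dz: ∂f_3/∂y - ∂f_2/∂z = ∂(-2*x*z)/∂y - ∂(x*(x - y + 2*z))/∂z = -2*x
Assembling: d(omega) = (-y + 2*z) dx ∧ dy + (-x - 2*z) dx ∧ dz + (-2*x) dy ∧ dz.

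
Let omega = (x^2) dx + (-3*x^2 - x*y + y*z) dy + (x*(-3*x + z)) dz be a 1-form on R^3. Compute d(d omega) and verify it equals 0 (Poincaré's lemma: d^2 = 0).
d(d omega) = 0

Step 1: d omega = sum_{i<j} (∂f_j/∂x_i - ∂f_i/∂x_j) dx_i ∧ dx_j:
  coeff of dx ∧ dy: -6*x - y
  coeff of dx ∧ dz: -6*x + z
  coeff of dy ∧ dz: -y
Step 2: Apply d again to each 2-form coefficient. The only possible 3-form in R^3 is dx ∧ dy ∧ dz, with coefficient
  ∂(coeff of dy∧dz)/∂x - ∂(coeff of dx∧dz)/∂y + ∂(coeff of dx∧dy)/∂z
  = ∂/∂x (-y) - ∂/∂y (-6*x + z) + ∂/∂z (-6*x - y).
Each of these terms simplifies to sums of mixed partials that cancel in pairs. The result is 0 (by equality of mixed partials for smooth functions — Schwarz / Clairaut).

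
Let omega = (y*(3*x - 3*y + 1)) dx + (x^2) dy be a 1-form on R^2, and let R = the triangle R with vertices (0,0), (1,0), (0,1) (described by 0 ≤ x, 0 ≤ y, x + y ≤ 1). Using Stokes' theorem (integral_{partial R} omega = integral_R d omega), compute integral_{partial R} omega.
integral_(partial R) omega = 1/3

Stokes: integral_partial_R omega = integral_R d omega with d omega = (∂Q/∂x - ∂P/∂y) dx ∧ dy.
  ∂Q/∂x = 2*x
  ∂P/∂y = 3*x - 6*y + 1
  integrand = ∂Q/∂x - ∂P/∂y = -x + 6*y - 1.
Integrating over R: integral_0^1 integral_0^{1-x} (-x + 6*y - 1) dy dx = 1/3.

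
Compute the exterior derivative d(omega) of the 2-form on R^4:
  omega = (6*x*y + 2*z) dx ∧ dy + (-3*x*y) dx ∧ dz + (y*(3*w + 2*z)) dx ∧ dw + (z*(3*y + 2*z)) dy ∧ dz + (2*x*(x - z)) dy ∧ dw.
d(omega) = (3*x + 2) dx ∧ dy ∧ dz + (-3*w + 4*x - 4*z) dx ∧ dy ∧ dw + (-2*y) dx ∧ dz ∧ dw + (2*x) dy ∧ dz ∧ dw

For a 2-form omega = sum_{i<j} g_{ij} dx_i ∧ dx_j, the exterior derivative is
  d(omega) = sum_{i<j} d(g_{ij}) ∧ dx_i ∧ dx_j = sum_{i<j, k} (∂g_{ij}/∂x_k) dx_k ∧ dx_i ∧ dx_j.
Expand each term, using dx_k ∧ dx_i ∧ dx_j = sgn(permutation) dx_{(a)} ∧ dx_{(b)} ∧ dx_{(c)} with (a < b < c) sorted:
  d(6*x*y + 2*z) includes (∂/∂z)(6*x*y + 2*z) dz = (2) dz, which multiplied by dx ∧ dy gives (2) dx ∧ dy ∧ dz
  d(-3*x*y) includes (∂/∂y)(-3*x*y) dy = (-3*x) dy, which multiplied by dx ∧ dz gives (3*x) dx ∧ dy ∧ dz
  d(y*(3*w + 2*z)) includes (∂/∂y)(y*(3*w + 2*z)) dy = (3*w + 2*z) dy, which multiplied by dx ∧ dw gives (-3*w - 2*z) dx ∧ dy ∧ dw
  d(y*(3*w + 2*z)) includes (∂/∂z)(y*(3*w + 2*z)) dz = (2*y) dz, which multiplied by dx ∧ dw gives (-2*y) dx ∧ dz ∧ dw
  d(2*x*(x - z)) includes (∂/∂x)(2*x*(x - z)) dx = (4*x - 2*z) dx, which multiplied by dy ∧ dw gives (4*x - 2*z) dx ∧ dy ∧ dw
  d(2*x*(x - z)) includes (∂/∂z)(2*x*(x - z)) dz = (-2*x) dz, which multiplied by dy ∧ dw gives (2*x) dy ∧ dz ∧ dw
Collecting like 3-forms: d(omega) = (3*x + 2) dx ∧ dy ∧ dz + (-3*w + 4*x - 4*z) dx ∧ dy ∧ dw + (-2*y) dx ∧ dz ∧ dw + (2*x) dy ∧ dz ∧ dw.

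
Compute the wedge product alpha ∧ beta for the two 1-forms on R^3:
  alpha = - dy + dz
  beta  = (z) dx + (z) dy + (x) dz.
alpha ∧ beta = (z) dx ∧ dy + (-x - z) dy ∧ dz + (-z) dx ∧ dz

Distribute the wedge, using dx_i ∧ dx_j = -dx_j ∧ dx_i and dx_i ∧ dx_i = 0. For each pair (i, j) with i < j, the coefficient of dx_i ∧ dx_j in alpha ∧ beta is (alpha_i * beta_j - alpha_j * beta_i). Collecting: alpha ∧ beta = (z) dx ∧ dy + (-x - z) dy ∧ dz + (-z) dx ∧ dz.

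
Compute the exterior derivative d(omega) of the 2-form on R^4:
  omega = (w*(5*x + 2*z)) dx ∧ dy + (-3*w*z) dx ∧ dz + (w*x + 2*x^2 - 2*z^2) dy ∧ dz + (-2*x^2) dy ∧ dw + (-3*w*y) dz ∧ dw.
d(omega) = (3*w + 4*x) dx ∧ dy ∧ dz + (x + 2*z) dx ∧ dy ∧ dw + (-3*z) dx ∧ dz ∧ dw + (-3*w + x) dy ∧ dz ∧ dw

For a 2-form omega = sum_{i<j} g_{ij} dx_i ∧ dx_j, the exterior derivative is
  d(omega) = sum_{i<j} d(g_{ij}) ∧ dx_i ∧ dx_j = sum_{i<j, k} (∂g_{ij}/∂x_k) dx_k ∧ dx_i ∧ dx_j.
Expand each term, using dx_k ∧ dx_i ∧ dx_j = sgn(permutation) dx_{(a)} ∧ dx_{(b)} ∧ dx_{(c)} with (a < b < c) sorted:
  d(w*(5*x + 2*z)) includes (∂/∂z)(w*(5*x + 2*z)) dz = (2*w) dz, which multiplied by dx ∧ dy gives (2*w) dx ∧ dy ∧ dz
  d(w*(5*x + 2*z)) includes (∂/∂w)(w*(5*x + 2*z)) dw = (5*x + 2*z) dw, which multiplied by dx ∧ dy gives (5*x + 2*z) dx ∧ dy ∧ dw
  d(-3*w*z) includes (∂/∂w)(-3*w*z) dw = (-3*z) dw, which multiplied by dx ∧ dz gives (-3*z) dx ∧ dz ∧ dw
  d(w*x + 2*x^2 - 2*z^2) includes (∂/∂x)(w*x + 2*x^2 - 2*z^2) dx = (w + 4*x) dx, which multiplied by dy ∧ dz gives (w + 4*x) dx ∧ dy ∧ dz
  d(w*x + 2*x^2 - 2*z^2) includes (∂/∂w)(w*x + 2*x^2 - 2*z^2) dw = (x) dw, which multiplied by dy ∧ dz gives (x) dy ∧ dz ∧ dw
  d(-2*x^2) includes (∂/∂x)(-2*x^2) dx = (-4*x) dx, which multiplied by dy ∧ dw gives (-4*x) dx ∧ dy ∧ dw
  d(-3*w*y) includes (∂/∂y)(-3*w*y) dy = (-3*w) dy, which multiplied by dz ∧ dw gives (-3*w) dy ∧ dz ∧ dw
Collecting like 3-forms: d(omega) = (3*w + 4*x) dx ∧ dy ∧ dz + (x + 2*z) dx ∧ dy ∧ dw + (-3*z) dx ∧ dz ∧ dw + (-3*w + x) dy ∧ dz ∧ dw.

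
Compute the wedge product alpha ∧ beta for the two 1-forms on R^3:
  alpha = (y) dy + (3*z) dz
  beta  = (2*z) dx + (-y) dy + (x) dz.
alpha ∧ beta = (-2*y*z) dx ∧ dy + (y*(x + 3*z)) dy ∧ dz + (-6*z^2) dx ∧ dz

Distribute the wedge, using dx_i ∧ dx_j = -dx_j ∧ dx_i and dx_i ∧ dx_i = 0. For each pair (i, j) with i < j, the coefficient of dx_i ∧ dx_j in alpha ∧ beta is (alpha_i * beta_j - alpha_j * beta_i). Collecting: alpha ∧ beta = (-2*y*z) dx ∧ dy + (y*(x + 3*z)) dy ∧ dz + (-6*z^2) dx ∧ dz.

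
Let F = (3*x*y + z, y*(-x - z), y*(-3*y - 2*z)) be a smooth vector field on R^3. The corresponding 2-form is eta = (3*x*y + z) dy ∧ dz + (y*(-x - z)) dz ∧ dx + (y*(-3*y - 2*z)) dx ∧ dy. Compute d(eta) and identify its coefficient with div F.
d(eta) = (-x + y - z) dx ∧ dy ∧ dz; div F = -x + y - z

For a 2-form in R^3 of the form above, applying d gives a 3-form with coefficient ∂P/∂x + ∂Q/∂y + ∂R/∂z:
  ∂P/∂x = 3*y
  ∂Q/∂y = -x - z
  ∂R/∂z = -2*y
Sum = -x + y - z, which is exactly div F.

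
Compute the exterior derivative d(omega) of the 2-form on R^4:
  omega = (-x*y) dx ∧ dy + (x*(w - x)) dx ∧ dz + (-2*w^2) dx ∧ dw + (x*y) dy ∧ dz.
d(omega) = (x) dx ∧ dz ∧ dw + (y) dx ∧ dy ∧ dz

For a 2-form omega = sum_{i<j} g_{ij} dx_i ∧ dx_j, the exterior derivative is
  d(omega) = sum_{i<j} d(g_{ij}) ∧ dx_i ∧ dx_j = sum_{i<j, k} (∂g_{ij}/∂x_k) dx_k ∧ dx_i ∧ dx_j.
Expand each term, using dx_k ∧ dx_i ∧ dx_j = sgn(permutation) dx_{(a)} ∧ dx_{(b)} ∧ dx_{(c)} with (a < b < c) sorted:
  d(x*(w - x)) includes (∂/∂w)(x*(w - x)) dw = (x) dw, which multiplied by dx ∧ dz gives (x) dx ∧ dz ∧ dw
  d(x*y) includes (∂/∂x)(x*y) dx = (y) dx, which multiplied by dy ∧ dz gives (y) dx ∧ dy ∧ dz
Collecting like 3-forms: d(omega) = (x) dx ∧ dz ∧ dw + (y) dx ∧ dy ∧ dz.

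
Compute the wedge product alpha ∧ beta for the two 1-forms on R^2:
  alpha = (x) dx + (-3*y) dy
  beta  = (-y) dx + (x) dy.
alpha ∧ beta = (x^2 - 3*y^2) dx ∧ dy

Distribute the wedge, using dx_i ∧ dx_j = -dx_j ∧ dx_i and dx_i ∧ dx_i = 0. For each pair (i, j) with i < j, the coefficient of dx_i ∧ dx_j in alpha ∧ beta is (alpha_i * beta_j - alpha_j * beta_i). Collecting: alpha ∧ beta = (x^2 - 3*y^2) dx ∧ dy.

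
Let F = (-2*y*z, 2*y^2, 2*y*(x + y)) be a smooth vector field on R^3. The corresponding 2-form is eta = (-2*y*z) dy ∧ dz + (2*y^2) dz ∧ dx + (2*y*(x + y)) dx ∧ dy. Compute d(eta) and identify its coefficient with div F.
d(eta) = (4*y) dx ∧ dy ∧ dz; div F = 4*y

For a 2-form in R^3 of the form above, applying d gives a 3-form with coefficient ∂P/∂x + ∂Q/∂y + ∂R/∂z:
  ∂P/∂x = 0
  ∂Q/∂y = 4*y
  ∂R/∂z = 0
Sum = 4*y, which is exactly div F.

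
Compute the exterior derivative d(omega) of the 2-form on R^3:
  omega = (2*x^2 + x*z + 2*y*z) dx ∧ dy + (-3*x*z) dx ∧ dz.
d(omega) = (x + 2*y) dx ∧ dy ∧ dz

For a 2-form omega = sum_{i<j} g_{ij} dx_i ∧ dx_j, the exterior derivative is
  d(omega) = sum_{i<j} d(g_{ij}) ∧ dx_i ∧ dx_j = sum_{i<j, k} (∂g_{ij}/∂x_k) dx_k ∧ dx_i ∧ dx_j.
Expand each term, using dx_k ∧ dx_i ∧ dx_j = sgn(permutation) dx_{(a)} ∧ dx_{(b)} ∧ dx_{(c)} with (a < b < c) sorted:
  d(2*x^2 + x*z + 2*y*z) includes (∂/∂z)(2*x^2 + x*z + 2*y*z) dz = (x + 2*y) dz, which multiplied by dx ∧ dy gives (x + 2*y) dx ∧ dy ∧ dz
Collecting like 3-forms: d(omega) = (x + 2*y) dx ∧ dy ∧ dz.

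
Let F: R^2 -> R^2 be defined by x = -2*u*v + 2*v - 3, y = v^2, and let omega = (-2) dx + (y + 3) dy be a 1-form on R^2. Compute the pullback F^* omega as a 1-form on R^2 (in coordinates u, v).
F^* omega = (4*v) du + (4*u + 2*v^3 + 6*v - 4) dv

Using F^*(f dg) = (f ∘ F) d(g ∘ F), substitute each coordinate x_i by F_i(u, v) in f_i, and replace dx_i by d F_i = (∂F_i/∂u) du + (∂F_i/∂v) dv.
  For the x component: f_1(F) = -2; d F_1 = (-2*v) du + (2 - 2*u) dv
  For the y component: f_2(F) = v^2 + 3; d F_2 = (0) du + (2*v) dv
Combining and collecting du, dv coefficients:
  coeff of du: 4*v
  coeff of dv: 4*u + 2*v^3 + 6*v - 4
F^* omega = (4*v) du + (4*u + 2*v^3 + 6*v - 4) dv.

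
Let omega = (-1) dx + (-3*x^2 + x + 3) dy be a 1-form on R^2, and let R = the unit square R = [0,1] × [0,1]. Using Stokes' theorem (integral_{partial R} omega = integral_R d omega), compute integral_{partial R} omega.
integral_(partial R) omega = -2

Stokes: integral_partial_R omega = integral_R d omega with d omega = (∂Q/∂x - ∂P/∂y) dx ∧ dy.
  ∂Q/∂x = 1 - 6*x
  ∂P/∂y = 0
  integrand = ∂Q/∂x - ∂P/∂y = 1 - 6*x.
Integrating over R: integral_0^1 integral_0^1 (1 - 6*x) dx dy = -2.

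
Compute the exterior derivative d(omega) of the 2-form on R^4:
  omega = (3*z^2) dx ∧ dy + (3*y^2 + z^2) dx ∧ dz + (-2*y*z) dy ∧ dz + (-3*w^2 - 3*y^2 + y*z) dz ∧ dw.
d(omega) = (-6*y + 6*z) dx ∧ dy ∧ dz + (-6*y + z) dy ∧ dz ∧ dw

For a 2-form omega = sum_{i<j} g_{ij} dx_i ∧ dx_j, the exterior derivative is
  d(omega) = sum_{i<j} d(g_{ij}) ∧ dx_i ∧ dx_j = sum_{i<j, k} (∂g_{ij}/∂x_k) dx_k ∧ dx_i ∧ dx_j.
Expand each term, using dx_k ∧ dx_i ∧ dx_j = sgn(permutation) dx_{(a)} ∧ dx_{(b)} ∧ dx_{(c)} with (a < b < c) sorted:
  d(3*z^2) includes (∂/∂z)(3*z^2) dz = (6*z) dz, which multiplied by dx ∧ dy gives (6*z) dx ∧ dy ∧ dz
  d(3*y^2 + z^2) includes (∂/∂y)(3*y^2 + z^2) dy = (6*y) dy, which multiplied by dx ∧ dz gives (-6*y) dx ∧ dy ∧ dz
  d(-3*w^2 - 3*y^2 + y*z) includes (∂/∂y)(-3*w^2 - 3*y^2 + y*z) dy = (-6*y + z) dy, which multiplied by dz ∧ dw gives (-6*y + z) dy ∧ dz ∧ dw
Collecting like 3-forms: d(omega) = (-6*y + 6*z) dx ∧ dy ∧ dz + (-6*y + z) dy ∧ dz ∧ dw.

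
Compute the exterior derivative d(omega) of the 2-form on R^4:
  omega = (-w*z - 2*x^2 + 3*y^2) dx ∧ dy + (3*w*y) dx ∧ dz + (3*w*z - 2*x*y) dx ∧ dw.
d(omega) = (-4*w) dx ∧ dy ∧ dz + (2*x - z) dx ∧ dy ∧ dw + (-3*w + 3*y) dx ∧ dz ∧ dw

For a 2-form omega = sum_{i<j} g_{ij} dx_i ∧ dx_j, the exterior derivative is
  d(omega) = sum_{i<j} d(g_{ij}) ∧ dx_i ∧ dx_j = sum_{i<j, k} (∂g_{ij}/∂x_k) dx_k ∧ dx_i ∧ dx_j.
Expand each term, using dx_k ∧ dx_i ∧ dx_j = sgn(permutation) dx_{(a)} ∧ dx_{(b)} ∧ dx_{(c)} with (a < b < c) sorted:
  d(-w*z - 2*x^2 + 3*y^2) includes (∂/∂z)(-w*z - 2*x^2 + 3*y^2) dz = (-w) dz, which multiplied by dx ∧ dy gives (-w) dx ∧ dy ∧ dz
  d(-w*z - 2*x^2 + 3*y^2) includes (∂/∂w)(-w*z - 2*x^2 + 3*y^2) dw = (-z) dw, which multiplied by dx ∧ dy gives (-z) dx ∧ dy ∧ dw
  d(3*w*y) includes (∂/∂y)(3*w*y) dy = (3*w) dy, which multiplied by dx ∧ dz gives (-3*w) dx ∧ dy ∧ dz
  d(3*w*y) includes (∂/∂w)(3*w*y) dw = (3*y) dw, which multiplied by dx ∧ dz gives (3*y) dx ∧ dz ∧ dw
  d(3*w*z - 2*x*y) includes (∂/∂y)(3*w*z - 2*x*y) dy = (-2*x) dy, which multiplied by dx ∧ dw gives (2*x) dx ∧ dy ∧ dw
  d(3*w*z - 2*x*y) includes (∂/∂z)(3*w*z - 2*x*y) dz = (3*w) dz, which multiplied by dx ∧ dw gives (-3*w) dx ∧ dz ∧ dw
Collecting like 3-forms: d(omega) = (-4*w) dx ∧ dy ∧ dz + (2*x - z) dx ∧ dy ∧ dw + (-3*w + 3*y) dx ∧ dz ∧ dw.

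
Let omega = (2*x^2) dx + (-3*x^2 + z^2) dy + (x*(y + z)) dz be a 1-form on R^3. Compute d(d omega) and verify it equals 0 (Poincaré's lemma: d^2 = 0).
d(d omega) = 0

Step 1: d omega = sum_{i<j} (∂f_j/∂x_i - ∂f_i/∂x_j) dx_i ∧ dx_j:
  coeff of dx ∧ dy: -6*x
  coeff of dx ∧ dz: y + z
  coeff of dy ∧ dz: x - 2*z
Step 2: Apply d again to each 2-form coefficient. The only possible 3-form in R^3 is dx ∧ dy ∧ dz, with coefficient
  ∂(coeff of dy∧dz)/∂x - ∂(coeff of dx∧dz)/∂y + ∂(coeff of dx∧dy)/∂z
  = ∂/∂x (x - 2*z) - ∂/∂y (y + z) + ∂/∂z (-6*x).
Each of these terms simplifies to sums of mixed partials that cancel in pairs. The result is 0 (by equality of mixed partials for smooth functions — Schwarz / Clairaut).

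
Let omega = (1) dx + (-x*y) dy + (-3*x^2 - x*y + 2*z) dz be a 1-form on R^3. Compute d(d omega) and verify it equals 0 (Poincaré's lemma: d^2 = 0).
d(d omega) = 0

Step 1: d omega = sum_{i<j} (∂f_j/∂x_i - ∂f_i/∂x_j) dx_i ∧ dx_j:
  coeff of dx ∧ dy: -y
  coeff of dx ∧ dz: -6*x - y
  coeff of dy ∧ dz: -x
Step 2: Apply d again to each 2-form coefficient. The only possible 3-form in R^3 is dx ∧ dy ∧ dz, with coefficient
  ∂(coeff of dy∧dz)/∂x - ∂(coeff of dx∧dz)/∂y + ∂(coeff of dx∧dy)/∂z
  = ∂/∂x (-x) - ∂/∂y (-6*x - y) + ∂/∂z (-y).
Each of these terms simplifies to sums of mixed partials that cancel in pairs. The result is 0 (by equality of mixed partials for smooth functions — Schwarz / Clairaut).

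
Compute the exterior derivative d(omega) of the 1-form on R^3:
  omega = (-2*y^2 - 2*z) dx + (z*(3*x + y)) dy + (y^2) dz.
d(omega) = (4*y + 3*z) dx ∧ dy + (2) dx ∧ dz + (-3*x + y) dy ∧ dz

For a 1-form omega = sum_i f_i dx_i, the exterior derivative is
  d(omega) = sum_{i < j} (∂f_j/∂x_i - ∂f_i/∂x_j) dx_i ∧ dx_j.
  coefficient of dx ∧ dy: ∂f_2/∂x - ∂f_1/∂y = ∂(z*(3*x + y))/∂x - ∂(-2*y^2 - 2*z)/∂y = 4*y + 3*z
  coefficient of dx ∧ dz: ∂f_3/∂x - ∂f_1/∂z = ∂(y^2)/∂x - ∂(-2*y^2 - 2*z)/∂z = 2
  coefficient of dy ∧ dz: ∂f_3/∂y - ∂f_2/∂z = ∂(y^2)/∂y - ∂(z*(3*x + y))/∂z = -3*x + y
Assembling: d(omega) = (4*y + 3*z) dx ∧ dy + (2) dx ∧ dz + (-3*x + y) dy ∧ dz.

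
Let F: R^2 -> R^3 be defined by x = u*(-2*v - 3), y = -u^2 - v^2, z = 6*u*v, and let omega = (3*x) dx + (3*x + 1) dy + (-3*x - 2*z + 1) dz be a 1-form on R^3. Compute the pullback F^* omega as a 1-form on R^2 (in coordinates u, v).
F^* omega = (12*u^2*v + 18*u^2 - 24*u*v^2 + 90*u*v + 25*u + 6*v) du + (-24*u^2*v + 72*u^2 + 12*u*v^2 + 18*u*v + 6*u - 2*v) dv

Using F^*(f dg) = (f ∘ F) d(g ∘ F), substitute each coordinate x_i by F_i(u, v) in f_i, and replace dx_i by d F_i = (∂F_i/∂u) du + (∂F_i/∂v) dv.
  For the x component: f_1(F) = 3*u*(-2*v - 3); d F_1 = (-2*v - 3) du + (-2*u) dv
  For the y component: f_2(F) = -6*u*v - 9*u + 1; d F_2 = (-2*u) du + (-2*v) dv
  For the z component: f_3(F) = -6*u*v + 9*u + 1; d F_3 = (6*v) du + (6*u) dv
Combining and collecting du, dv coefficients:
  coeff of du: 12*u^2*v + 18*u^2 - 24*u*v^2 + 90*u*v + 25*u + 6*v
  coeff of dv: -24*u^2*v + 72*u^2 + 12*u*v^2 + 18*u*v + 6*u - 2*v
F^* omega = (12*u^2*v + 18*u^2 - 24*u*v^2 + 90*u*v + 25*u + 6*v) du + (-24*u^2*v + 72*u^2 + 12*u*v^2 + 18*u*v + 6*u - 2*v) dv.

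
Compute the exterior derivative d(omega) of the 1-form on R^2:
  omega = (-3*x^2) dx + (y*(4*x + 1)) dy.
d(omega) = (4*y) dx ∧ dy

For a 1-form omega = sum_i f_i dx_i, the exterior derivative is
  d(omega) = sum_{i < j} (∂f_j/∂x_i - ∂f_i/∂x_j) dx_i ∧ dx_j.
  coefficient of dx ∧ dy: ∂f_2/∂x - ∂f_1/∂y = ∂(y*(4*x + 1))/∂x - ∂(-3*x^2)/∂y = 4*y
Assembling: d(omega) = (4*y) dx ∧ dy.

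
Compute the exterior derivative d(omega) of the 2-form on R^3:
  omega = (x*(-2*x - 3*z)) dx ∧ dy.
d(omega) = (-3*x) dx ∧ dy ∧ dz

For a 2-form omega = sum_{i<j} g_{ij} dx_i ∧ dx_j, the exterior derivative is
  d(omega) = sum_{i<j} d(g_{ij}) ∧ dx_i ∧ dx_j = sum_{i<j, k} (∂g_{ij}/∂x_k) dx_k ∧ dx_i ∧ dx_j.
Expand each term, using dx_k ∧ dx_i ∧ dx_j = sgn(permutation) dx_{(a)} ∧ dx_{(b)} ∧ dx_{(c)} with (a < b < c) sorted:
  d(x*(-2*x - 3*z)) includes (∂/∂z)(x*(-2*x - 3*z)) dz = (-3*x) dz, which multiplied by dx ∧ dy gives (-3*x) dx ∧ dy ∧ dz
Collecting like 3-forms: d(omega) = (-3*x) dx ∧ dy ∧ dz.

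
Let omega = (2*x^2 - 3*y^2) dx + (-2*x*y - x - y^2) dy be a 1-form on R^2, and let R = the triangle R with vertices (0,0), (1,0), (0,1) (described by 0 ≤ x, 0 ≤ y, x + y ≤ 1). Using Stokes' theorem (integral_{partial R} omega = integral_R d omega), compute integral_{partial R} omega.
integral_(partial R) omega = 1/6

Stokes: integral_partial_R omega = integral_R d omega with d omega = (∂Q/∂x - ∂P/∂y) dx ∧ dy.
  ∂Q/∂x = -2*y - 1
  ∂P/∂y = -6*y
  integrand = ∂Q/∂x - ∂P/∂y = 4*y - 1.
Integrating over R: integral_0^1 integral_0^{1-x} (4*y - 1) dy dx = 1/6.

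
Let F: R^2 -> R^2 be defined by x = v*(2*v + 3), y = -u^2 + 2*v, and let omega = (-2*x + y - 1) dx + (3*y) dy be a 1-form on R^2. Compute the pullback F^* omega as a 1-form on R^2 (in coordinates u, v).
F^* omega = (6*u*(u^2 - 2*v)) du + (-4*u^2*v - 9*u^2 - 16*v^3 - 28*v^2 - 4*v - 3) dv

Using F^*(f dg) = (f ∘ F) d(g ∘ F), substitute each coordinate x_i by F_i(u, v) in f_i, and replace dx_i by d F_i = (∂F_i/∂u) du + (∂F_i/∂v) dv.
  For the x component: f_1(F) = -u^2 - 4*v^2 - 4*v - 1; d F_1 = (0) du + (4*v + 3) dv
  For the y component: f_2(F) = -3*u^2 + 6*v; d F_2 = (-2*u) du + (2) dv
Combining and collecting du, dv coefficients:
  coeff of du: 6*u*(u^2 - 2*v)
  coeff of dv: -4*u^2*v - 9*u^2 - 16*v^3 - 28*v^2 - 4*v - 3
F^* omega = (6*u*(u^2 - 2*v)) du + (-4*u^2*v - 9*u^2 - 16*v^3 - 28*v^2 - 4*v - 3) dv.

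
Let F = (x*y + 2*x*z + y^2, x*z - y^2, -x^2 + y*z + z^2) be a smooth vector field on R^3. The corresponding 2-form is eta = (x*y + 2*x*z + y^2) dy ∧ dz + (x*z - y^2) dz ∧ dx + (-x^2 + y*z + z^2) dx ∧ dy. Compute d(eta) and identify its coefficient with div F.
d(eta) = (4*z) dx ∧ dy ∧ dz; div F = 4*z

For a 2-form in R^3 of the form above, applying d gives a 3-form with coefficient ∂P/∂x + ∂Q/∂y + ∂R/∂z:
  ∂P/∂x = y + 2*z
  ∂Q/∂y = -2*y
  ∂R/∂z = y + 2*z
Sum = 4*z, which is exactly div F.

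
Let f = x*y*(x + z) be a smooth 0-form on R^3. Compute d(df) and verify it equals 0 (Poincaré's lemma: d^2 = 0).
d(df) = 0

Step 1: df = sum_i (∂f/∂x_i) dx_i = (y*(2*x + z)) dx + (x*(x + z)) dy + (x*y) dz.
Step 2: Apply d again. Using the 1-form formula, the coefficient of dx ∧ dy in d(df) is ∂^2 f/∂x ∂y - ∂^2 f/∂y ∂x = (2*x + z) - (2*x + z) = 0 (equality of mixed partials for smooth f).
Similarly for dx ∧ dz and dy ∧ dz — all coefficients vanish. So d(df) = 0.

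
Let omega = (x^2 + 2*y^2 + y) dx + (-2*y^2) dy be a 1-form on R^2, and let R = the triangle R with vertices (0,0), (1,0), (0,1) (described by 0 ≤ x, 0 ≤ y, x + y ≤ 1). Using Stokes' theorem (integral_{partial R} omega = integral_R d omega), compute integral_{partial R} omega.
integral_(partial R) omega = -7/6

Stokes: integral_partial_R omega = integral_R d omega with d omega = (∂Q/∂x - ∂P/∂y) dx ∧ dy.
  ∂Q/∂x = 0
  ∂P/∂y = 4*y + 1
  integrand = ∂Q/∂x - ∂P/∂y = -4*y - 1.
Integrating over R: integral_0^1 integral_0^{1-x} (-4*y - 1) dy dx = -7/6.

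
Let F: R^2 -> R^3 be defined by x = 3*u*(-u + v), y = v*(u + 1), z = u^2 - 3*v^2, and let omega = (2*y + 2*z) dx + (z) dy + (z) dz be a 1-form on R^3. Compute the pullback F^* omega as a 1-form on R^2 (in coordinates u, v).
F^* omega = (-10*u^3 - 5*u^2*v + 36*u*v^2 - 12*u*v - 21*v^3 + 6*v^2) du + (7*u^3 + u^2 - 21*u*v^2 + 6*u*v + 18*v^3 - 3*v^2) dv

Using F^*(f dg) = (f ∘ F) d(g ∘ F), substitute each coordinate x_i by F_i(u, v) in f_i, and replace dx_i by d F_i = (∂F_i/∂u) du + (∂F_i/∂v) dv.
  For the x component: f_1(F) = 2*u^2 + 2*u*v - 6*v^2 + 2*v; d F_1 = (-6*u + 3*v) du + (3*u) dv
  For the y component: f_2(F) = u^2 - 3*v^2; d F_2 = (v) du + (u + 1) dv
  For the z component: f_3(F) = u^2 - 3*v^2; d F_3 = (2*u) du + (-6*v) dv
Combining and collecting du, dv coefficients:
  coeff of du: -10*u^3 - 5*u^2*v + 36*u*v^2 - 12*u*v - 21*v^3 + 6*v^2
  coeff of dv: 7*u^3 + u^2 - 21*u*v^2 + 6*u*v + 18*v^3 - 3*v^2
F^* omega = (-10*u^3 - 5*u^2*v + 36*u*v^2 - 12*u*v - 21*v^3 + 6*v^2) du + (7*u^3 + u^2 - 21*u*v^2 + 6*u*v + 18*v^3 - 3*v^2) dv.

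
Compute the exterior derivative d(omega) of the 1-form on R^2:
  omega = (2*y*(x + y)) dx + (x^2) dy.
d(omega) = (-4*y) dx ∧ dy

For a 1-form omega = sum_i f_i dx_i, the exterior derivative is
  d(omega) = sum_{i < j} (∂f_j/∂x_i - ∂f_i/∂x_j) dx_i ∧ dx_j.
  coefficient of dx ∧ dy: ∂f_2/∂x - ∂f_1/∂y = ∂(x^2)/∂x - ∂(2*y*(x + y))/∂y = -4*y
Assembling: d(omega) = (-4*y) dx ∧ dy.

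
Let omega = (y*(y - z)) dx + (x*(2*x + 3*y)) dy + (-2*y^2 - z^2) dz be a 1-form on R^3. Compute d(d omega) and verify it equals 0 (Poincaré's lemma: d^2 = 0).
d(d omega) = 0

Step 1: d omega = sum_{i<j} (∂f_j/∂x_i - ∂f_i/∂x_j) dx_i ∧ dx_j:
  coeff of dx ∧ dy: 4*x + y + z
  coeff of dx ∧ dz: y
  coeff of dy ∧ dz: -4*y
Step 2: Apply d again to each 2-form coefficient. The only possible 3-form in R^3 is dx ∧ dy ∧ dz, with coefficient
  ∂(coeff of dy∧dz)/∂x - ∂(coeff of dx∧dz)/∂y + ∂(coeff of dx∧dy)/∂z
  = ∂/∂x (-4*y) - ∂/∂y (y) + ∂/∂z (4*x + y + z).
Each of these terms simplifies to sums of mixed partials that cancel in pairs. The result is 0 (by equality of mixed partials for smooth functions — Schwarz / Clairaut).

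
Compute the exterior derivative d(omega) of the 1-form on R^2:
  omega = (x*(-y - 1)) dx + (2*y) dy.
d(omega) = (x) dx ∧ dy

For a 1-form omega = sum_i f_i dx_i, the exterior derivative is
  d(omega) = sum_{i < j} (∂f_j/∂x_i - ∂f_i/∂x_j) dx_i ∧ dx_j.
  coefficient of dx ∧ dy: ∂f_2/∂x - ∂f_1/∂y = ∂(2*y)/∂x - ∂(x*(-y - 1))/∂y = x
Assembling: d(omega) = (x) dx ∧ dy.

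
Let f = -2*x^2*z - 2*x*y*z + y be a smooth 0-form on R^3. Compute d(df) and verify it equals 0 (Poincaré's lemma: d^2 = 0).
d(df) = 0

Step 1: df = sum_i (∂f/∂x_i) dx_i = (2*z*(-2*x - y)) dx + (-2*x*z + 1) dy + (2*x*(-x - y)) dz.
Step 2: Apply d again. Using the 1-form formula, the coefficient of dx ∧ dy in d(df) is ∂^2 f/∂x ∂y - ∂^2 f/∂y ∂x = (-2*z) - (-2*z) = 0 (equality of mixed partials for smooth f).
Similarly for dx ∧ dz and dy ∧ dz — all coefficients vanish. So d(df) = 0.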